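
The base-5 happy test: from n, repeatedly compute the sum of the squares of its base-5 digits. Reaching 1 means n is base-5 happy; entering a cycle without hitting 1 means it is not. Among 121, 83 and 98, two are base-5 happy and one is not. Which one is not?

98

121: 121 → 33 → 11 → 5 → 1  — reaches 1 (base-5 happy)
83: 83 → 19 → 25 → 1  — reaches 1 (base-5 happy)
98: 98 → 34 → 18 → 18  — repeats 18 (not base-5 happy)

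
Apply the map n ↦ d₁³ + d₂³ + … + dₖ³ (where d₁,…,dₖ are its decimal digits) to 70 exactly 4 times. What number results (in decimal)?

70 → 7³ + 0³ = 343 + 0 = 343
343 → 3³ + 4³ + 3³ = 27 + 64 + 27 = 118
118 → 1³ + 1³ + 8³ = 1 + 1 + 512 = 514
514 → 5³ + 1³ + 4³ = 125 + 1 + 64 = 190

190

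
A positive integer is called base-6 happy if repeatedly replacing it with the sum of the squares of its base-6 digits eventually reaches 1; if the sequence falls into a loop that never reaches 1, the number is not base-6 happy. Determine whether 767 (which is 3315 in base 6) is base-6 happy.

767 = (3,3,1,5)_6 → 3² + 3² + 1² + 5² = 9 + 9 + 1 + 25 = 44
44 = (1,1,2)_6 → 1² + 1² + 2² = 1 + 1 + 4 = 6
6 = (1,0)_6 → 1² + 0² = 1 + 0 = 1  — reached 1.

base-6 happy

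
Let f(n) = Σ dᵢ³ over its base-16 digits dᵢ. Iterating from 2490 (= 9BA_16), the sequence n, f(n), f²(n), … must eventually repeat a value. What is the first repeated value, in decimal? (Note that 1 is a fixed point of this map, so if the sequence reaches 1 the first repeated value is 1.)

2490 = (9,11,10)_16 → 9³ + 11³ + 10³ = 3060
3060 = (11,15,4)_16 → 11³ + 15³ + 4³ = 4770
4770 = (1,2,10,2)_16 → 1³ + 2³ + 10³ + 2³ = 1017
1017 = (3,15,9)_16 → 3³ + 15³ + 9³ = 4131
4131 = (1,0,2,3)_16 → 1³ + 0³ + 2³ + 3³ = 36
36 = (2,4)_16 → 2³ + 4³ = 72
72 = (4,8)_16 → 4³ + 8³ = 576
576 = (2,4,0)_16 → 2³ + 4³ + 0³ = 72  — 72 already appeared earlier.

72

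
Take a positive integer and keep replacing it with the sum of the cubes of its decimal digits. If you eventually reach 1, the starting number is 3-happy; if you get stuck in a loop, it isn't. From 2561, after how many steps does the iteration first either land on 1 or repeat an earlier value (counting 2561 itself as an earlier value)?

8

2561 → 2³ + 5³ + 6³ + 1³ = 8 + 125 + 216 + 1 = 350
350 → 3³ + 5³ + 0³ = 27 + 125 + 0 = 152
152 → 1³ + 5³ + 2³ = 1 + 125 + 8 = 134
134 → 1³ + 3³ + 4³ = 1 + 27 + 64 = 92
92 → 9³ + 2³ = 729 + 8 = 737
737 → 7³ + 3³ + 7³ = 343 + 27 + 343 = 713
713 → 7³ + 1³ + 3³ = 343 + 1 + 27 = 371
371 → 3³ + 7³ + 1³ = 27 + 343 + 1 = 371  — 371 repeats.
That took 8 steps.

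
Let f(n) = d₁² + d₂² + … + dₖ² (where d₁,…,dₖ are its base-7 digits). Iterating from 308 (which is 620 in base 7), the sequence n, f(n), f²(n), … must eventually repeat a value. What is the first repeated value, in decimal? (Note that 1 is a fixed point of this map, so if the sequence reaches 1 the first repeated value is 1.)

2

308 = (6,2,0)_7 → 6² + 2² + 0² = 36 + 4 + 0 = 40
40 = (5,5)_7 → 5² + 5² = 25 + 25 = 50
50 = (1,0,1)_7 → 1² + 0² + 1² = 1 + 0 + 1 = 2
2 = (2)_7 → 2² = 4
4 = (4)_7 → 4² = 16
16 = (2,2)_7 → 2² + 2² = 4 + 4 = 8
8 = (1,1)_7 → 1² + 1² = 1 + 1 = 2  — 2 already appeared earlier.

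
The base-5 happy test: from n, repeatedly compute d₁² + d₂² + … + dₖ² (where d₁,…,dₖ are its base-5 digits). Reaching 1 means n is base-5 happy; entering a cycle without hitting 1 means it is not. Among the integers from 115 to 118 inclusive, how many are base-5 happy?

1

115: 115 → 25 → 1  (reaches 1)
116: 116 → 26 → 2 → 4 → 16 → 10 → 4  (repeats 4)
117: 117 → 29 → 17 → 13 → 13  (repeats 13)
118: 118 → 34 → 18 → 18  (repeats 18)
base-5 happy: 115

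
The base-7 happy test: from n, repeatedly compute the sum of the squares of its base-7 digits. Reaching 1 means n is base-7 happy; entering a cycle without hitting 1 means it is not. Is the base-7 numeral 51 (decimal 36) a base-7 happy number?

36 = (5,1)_7 → 5² + 1² = 25 + 1 = 26
26 = (3,5)_7 → 3² + 5² = 9 + 25 = 34
34 = (4,6)_7 → 4² + 6² = 16 + 36 = 52
52 = (1,0,3)_7 → 1² + 0² + 3² = 1 + 0 + 9 = 10
10 = (1,3)_7 → 1² + 3² = 1 + 9 = 10  — 10 already seen; the sequence cycles without reaching 1.

not base-7 happy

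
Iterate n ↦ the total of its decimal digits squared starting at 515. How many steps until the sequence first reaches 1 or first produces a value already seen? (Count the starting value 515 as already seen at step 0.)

515 → 5² + 1² + 5² = 25 + 1 + 25 = 51
51 → 5² + 1² = 25 + 1 = 26
26 → 2² + 6² = 4 + 36 = 40
40 → 4² + 0² = 16 + 0 = 16
16 → 1² + 6² = 1 + 36 = 37
37 → 3² + 7² = 9 + 49 = 58
58 → 5² + 8² = 25 + 64 = 89
89 → 8² + 9² = 64 + 81 = 145
145 → 1² + 4² + 5² = 1 + 16 + 25 = 42
42 → 4² + 2² = 16 + 4 = 20
20 → 2² + 0² = 4 + 0 = 4
4 → 4² = 16  — 16 repeats.
That took 12 steps.

12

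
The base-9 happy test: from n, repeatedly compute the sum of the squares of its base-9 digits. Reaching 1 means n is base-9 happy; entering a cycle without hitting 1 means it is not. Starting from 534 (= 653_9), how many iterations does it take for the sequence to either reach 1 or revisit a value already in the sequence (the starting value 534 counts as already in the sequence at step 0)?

534 = (6,5,3)_9 → 6² + 5² + 3² = 70
70 = (7,7)_9 → 7² + 7² = 98
98 = (1,1,8)_9 → 1² + 1² + 8² = 66
66 = (7,3)_9 → 7² + 3² = 58
58 = (6,4)_9 → 6² + 4² = 52
52 = (5,7)_9 → 5² + 7² = 74
74 = (8,2)_9 → 8² + 2² = 68
68 = (7,5)_9 → 7² + 5² = 74  — 74 repeats.
That took 8 steps.

8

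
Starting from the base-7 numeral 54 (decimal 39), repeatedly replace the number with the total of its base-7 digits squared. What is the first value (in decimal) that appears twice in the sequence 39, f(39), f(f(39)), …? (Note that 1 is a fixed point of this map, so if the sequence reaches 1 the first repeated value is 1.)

45

39 = (5,4)_7 → 5² + 4² = 25 + 16 = 41
41 = (5,6)_7 → 5² + 6² = 25 + 36 = 61
61 = (1,1,5)_7 → 1² + 1² + 5² = 1 + 1 + 25 = 27
27 = (3,6)_7 → 3² + 6² = 9 + 36 = 45
45 = (6,3)_7 → 6² + 3² = 36 + 9 = 45  — 45 already appeared earlier.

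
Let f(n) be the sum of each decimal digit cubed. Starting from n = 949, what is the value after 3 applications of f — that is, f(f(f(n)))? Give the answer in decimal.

949 → 9³ + 4³ + 9³ = 1522
1522 → 1³ + 5³ + 2³ + 2³ = 142
142 → 1³ + 4³ + 2³ = 73

73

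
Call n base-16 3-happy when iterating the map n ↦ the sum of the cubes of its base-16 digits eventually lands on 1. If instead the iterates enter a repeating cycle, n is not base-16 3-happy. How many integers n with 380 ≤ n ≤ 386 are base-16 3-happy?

1

380: 380 → 2072 → 1025 → 65 → 65  (repeats 65)
381: 381 → 2541 → 5670 → 441 → 2061 → 2709 → 1854 → 3114 → 2736 → 2331 → 2061  (repeats 2061)
382: 382 → 3088 → 1729 → 1945 → 1801 → 1072 → 91 → 1456 → 1456  (repeats 1456)
383: 383 → 3719 → 3599 → 6119 → 3431 → 2756 → 2792 → 4256 → 1001 → 3500 → 4925 → 2252 → 3968 → 3887 → 6758 → 1433 → 1583 → 3599  (repeats 3599)
384: 384 → 513 → 9 → 729 → 2934 → 1890 → 567 → 378 → 1344 → 189 → 3528 → 4437 → 252 → 5103 → 6147 → 540 → 1737 → 2673 → 1344  (repeats 1344)
385: 385 → 514 → 16 → 1  (reaches 1)
386: 386 → 521 → 737 → 2753 → 2729 → 2729  (repeats 2729)
base-16 3-happy: 385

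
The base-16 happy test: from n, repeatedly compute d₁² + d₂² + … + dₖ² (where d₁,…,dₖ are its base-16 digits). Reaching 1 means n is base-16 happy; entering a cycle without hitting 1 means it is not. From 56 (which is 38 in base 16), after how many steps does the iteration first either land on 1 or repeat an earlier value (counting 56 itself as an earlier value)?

14

56 = (3,8)_16 → 3² + 8² = 9 + 64 = 73
73 = (4,9)_16 → 4² + 9² = 16 + 81 = 97
97 = (6,1)_16 → 6² + 1² = 36 + 1 = 37
37 = (2,5)_16 → 2² + 5² = 4 + 25 = 29
29 = (1,13)_16 → 1² + 13² = 1 + 169 = 170
170 = (10,10)_16 → 10² + 10² = 100 + 100 = 200
200 = (12,8)_16 → 12² + 8² = 144 + 64 = 208
208 = (13,0)_16 → 13² + 0² = 169 + 0 = 169
169 = (10,9)_16 → 10² + 9² = 100 + 81 = 181
181 = (11,5)_16 → 11² + 5² = 121 + 25 = 146
146 = (9,2)_16 → 9² + 2² = 81 + 4 = 85
85 = (5,5)_16 → 5² + 5² = 25 + 25 = 50
50 = (3,2)_16 → 3² + 2² = 9 + 4 = 13
13 = (13)_16 → 13² = 169  — 169 repeats.
That took 14 steps.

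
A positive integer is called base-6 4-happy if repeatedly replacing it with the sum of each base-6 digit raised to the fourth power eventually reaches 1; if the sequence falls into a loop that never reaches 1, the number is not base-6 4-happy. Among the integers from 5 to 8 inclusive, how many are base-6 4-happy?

5: 5 → 625 → 658 → 338 → 114 → 82 → 273 → 164 → 353 → 963 → 609 → 978 → 338  — not base-6 4-happy
6: 6 → 1  — base-6 4-happy
7: 7 → 2 → 16 → 272 → 99 → 353 → 963 → 609 → 978 → 338 → 114 → 82 → 273 → 164 → 353  — not base-6 4-happy
8: 8 → 17 → 641 → 1522 → 259 → 4 → 256 → 258 → 3 → 81 → 98 → 288 → 17  — not base-6 4-happy
base-6 4-happy: 6

1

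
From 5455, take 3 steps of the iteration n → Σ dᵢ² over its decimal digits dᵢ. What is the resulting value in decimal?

5455 → 5² + 4² + 5² + 5² = 91
91 → 9² + 1² = 82
82 → 8² + 2² = 68

68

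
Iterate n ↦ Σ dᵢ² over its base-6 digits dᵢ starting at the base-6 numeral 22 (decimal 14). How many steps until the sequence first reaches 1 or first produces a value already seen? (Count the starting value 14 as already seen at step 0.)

14 = (2,2)_6 → 2² + 2² = 8
8 = (1,2)_6 → 1² + 2² = 5
5 = (5)_6 → 5² = 25
25 = (4,1)_6 → 4² + 1² = 17
17 = (2,5)_6 → 2² + 5² = 29
29 = (4,5)_6 → 4² + 5² = 41
41 = (1,0,5)_6 → 1² + 0² + 5² = 26
26 = (4,2)_6 → 4² + 2² = 20
20 = (3,2)_6 → 3² + 2² = 13
13 = (2,1)_6 → 2² + 1² = 5  — 5 repeats.
That took 10 steps.

10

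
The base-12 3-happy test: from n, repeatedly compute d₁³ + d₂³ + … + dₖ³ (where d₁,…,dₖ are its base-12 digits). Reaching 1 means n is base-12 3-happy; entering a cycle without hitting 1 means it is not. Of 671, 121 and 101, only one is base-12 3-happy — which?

671: 671 → 1738 → 1001 → 1672 → 1738  — repeats 1738 (not base-12 3-happy)
121: 121 → 1001 → 1672 → 1738 → 1001  — repeats 1001 (not base-12 3-happy)
101: 101 → 637 → 190 → 1028 → 856 → 1520 → 1728 → 1  — reaches 1 (base-12 3-happy)

101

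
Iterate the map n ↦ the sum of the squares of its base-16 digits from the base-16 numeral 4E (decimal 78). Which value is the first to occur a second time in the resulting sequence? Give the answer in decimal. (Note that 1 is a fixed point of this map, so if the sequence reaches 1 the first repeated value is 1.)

78 = (4,14)_16 → 4² + 14² = 212
212 = (13,4)_16 → 13² + 4² = 185
185 = (11,9)_16 → 11² + 9² = 202
202 = (12,10)_16 → 12² + 10² = 244
244 = (15,4)_16 → 15² + 4² = 241
241 = (15,1)_16 → 15² + 1² = 226
226 = (14,2)_16 → 14² + 2² = 200
200 = (12,8)_16 → 12² + 8² = 208
208 = (13,0)_16 → 13² + 0² = 169
169 = (10,9)_16 → 10² + 9² = 181
181 = (11,5)_16 → 11² + 5² = 146
146 = (9,2)_16 → 9² + 2² = 85
85 = (5,5)_16 → 5² + 5² = 50
50 = (3,2)_16 → 3² + 2² = 13
13 = (13)_16 → 13² = 169  — 169 already appeared earlier.

169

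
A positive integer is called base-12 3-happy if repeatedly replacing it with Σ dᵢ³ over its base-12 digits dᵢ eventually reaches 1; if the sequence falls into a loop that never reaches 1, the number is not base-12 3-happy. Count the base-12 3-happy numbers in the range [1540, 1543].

1540: 1540 → 1576 → 2395 → 751 → 476 → 566 → 1366 → 1854 → 1217 → 762 → 368 → 736 → 190 → 1028 → 856 → 1520 → 1728 → 1  (reaches 1)
1541: 1541 → 1637 → 1520 → 1728 → 1  (reaches 1)
1542: 1542 → 1728 → 1  (reaches 1)
1543: 1543 → 1855 → 1344 → 793 → 342 → 288 → 8 → 512 → 755 → 1464 → 1008 → 343 → 415 → 1351 → 1136 → 1855  (repeats 1855)
base-12 3-happy: 1540, 1541, 1542

3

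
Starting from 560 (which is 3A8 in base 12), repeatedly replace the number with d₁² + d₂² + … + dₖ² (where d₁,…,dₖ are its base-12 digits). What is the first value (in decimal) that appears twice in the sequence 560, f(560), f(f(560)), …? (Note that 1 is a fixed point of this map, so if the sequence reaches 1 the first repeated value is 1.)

25

560 = (3,10,8)_12 → 3² + 10² + 8² = 173
173 = (1,2,5)_12 → 1² + 2² + 5² = 30
30 = (2,6)_12 → 2² + 6² = 40
40 = (3,4)_12 → 3² + 4² = 25
25 = (2,1)_12 → 2² + 1² = 5
5 = (5)_12 → 5² = 25  — 25 already appeared earlier.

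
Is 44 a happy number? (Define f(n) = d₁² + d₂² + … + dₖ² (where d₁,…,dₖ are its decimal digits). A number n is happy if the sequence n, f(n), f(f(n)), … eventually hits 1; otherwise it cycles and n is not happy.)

44 → 32
32 → 13
13 → 10
10 → 1  — reached 1.

happy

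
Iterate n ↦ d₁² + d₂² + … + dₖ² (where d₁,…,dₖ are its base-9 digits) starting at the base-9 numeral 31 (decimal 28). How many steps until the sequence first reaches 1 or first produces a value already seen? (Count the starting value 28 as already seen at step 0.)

6

28 = (3,1)_9 → 3² + 1² = 10
10 = (1,1)_9 → 1² + 1² = 2
2 = (2)_9 → 2² = 4
4 = (4)_9 → 4² = 16
16 = (1,7)_9 → 1² + 7² = 50
50 = (5,5)_9 → 5² + 5² = 50  — 50 repeats.
That took 6 steps.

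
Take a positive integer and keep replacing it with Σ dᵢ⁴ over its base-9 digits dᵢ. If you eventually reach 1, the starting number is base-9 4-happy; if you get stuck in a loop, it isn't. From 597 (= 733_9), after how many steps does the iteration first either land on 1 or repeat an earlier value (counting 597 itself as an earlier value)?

6

597 = (7,3,3)_9 → 7⁴ + 3⁴ + 3⁴ = 2401 + 81 + 81 = 2563
2563 = (3,4,5,7)_9 → 3⁴ + 4⁴ + 5⁴ + 7⁴ = 81 + 256 + 625 + 2401 = 3363
3363 = (4,5,4,6)_9 → 4⁴ + 5⁴ + 4⁴ + 6⁴ = 256 + 625 + 256 + 1296 = 2433
2433 = (3,3,0,3)_9 → 3⁴ + 3⁴ + 0⁴ + 3⁴ = 81 + 81 + 0 + 81 = 243
243 = (3,0,0)_9 → 3⁴ + 0⁴ + 0⁴ = 81 + 0 + 0 = 81
81 = (1,0,0)_9 → 1⁴ + 0⁴ + 0⁴ = 1 + 0 + 0 = 1  — reached 1.
That took 6 steps.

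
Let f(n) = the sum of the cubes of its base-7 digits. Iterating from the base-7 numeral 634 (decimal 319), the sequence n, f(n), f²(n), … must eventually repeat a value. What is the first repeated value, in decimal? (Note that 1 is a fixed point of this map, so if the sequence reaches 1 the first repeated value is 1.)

1

319 = (6,3,4)_7 → 6³ + 3³ + 4³ = 307
307 = (6,1,6)_7 → 6³ + 1³ + 6³ = 433
433 = (1,1,5,6)_7 → 1³ + 1³ + 5³ + 6³ = 343
343 = (1,0,0,0)_7 → 1³ + 0³ + 0³ + 0³ = 1  — reached the fixed point 1.
1 → 1, so 1 is the first repeated value.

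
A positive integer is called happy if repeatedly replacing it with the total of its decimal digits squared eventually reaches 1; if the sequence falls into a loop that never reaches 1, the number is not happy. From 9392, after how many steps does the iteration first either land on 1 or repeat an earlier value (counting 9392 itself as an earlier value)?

9392 → 9² + 3² + 9² + 2² = 81 + 9 + 81 + 4 = 175
175 → 1² + 7² + 5² = 1 + 49 + 25 = 75
75 → 7² + 5² = 49 + 25 = 74
74 → 7² + 4² = 49 + 16 = 65
65 → 6² + 5² = 36 + 25 = 61
61 → 6² + 1² = 36 + 1 = 37
37 → 3² + 7² = 9 + 49 = 58
58 → 5² + 8² = 25 + 64 = 89
89 → 8² + 9² = 64 + 81 = 145
145 → 1² + 4² + 5² = 1 + 16 + 25 = 42
42 → 4² + 2² = 16 + 4 = 20
20 → 2² + 0² = 4 + 0 = 4
4 → 4² = 16
16 → 1² + 6² = 1 + 36 = 37  — 37 repeats.
That took 14 steps.

14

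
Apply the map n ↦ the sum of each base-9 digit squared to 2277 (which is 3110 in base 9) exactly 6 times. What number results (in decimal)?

65

2277 = (3,1,1,0)_9 → 3² + 1² + 1² + 0² = 11
11 = (1,2)_9 → 1² + 2² = 5
5 = (5)_9 → 5² = 25
25 = (2,7)_9 → 2² + 7² = 53
53 = (5,8)_9 → 5² + 8² = 89
89 = (1,0,8)_9 → 1² + 0² + 8² = 65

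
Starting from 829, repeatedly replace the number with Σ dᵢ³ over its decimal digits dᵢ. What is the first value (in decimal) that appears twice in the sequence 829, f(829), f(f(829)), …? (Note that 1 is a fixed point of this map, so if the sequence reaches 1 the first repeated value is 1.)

133

829 → 8³ + 2³ + 9³ = 512 + 8 + 729 = 1249
1249 → 1³ + 2³ + 4³ + 9³ = 1 + 8 + 64 + 729 = 802
802 → 8³ + 0³ + 2³ = 512 + 0 + 8 = 520
520 → 5³ + 2³ + 0³ = 125 + 8 + 0 = 133
133 → 1³ + 3³ + 3³ = 1 + 27 + 27 = 55
55 → 5³ + 5³ = 125 + 125 = 250
250 → 2³ + 5³ + 0³ = 8 + 125 + 0 = 133  — 133 already appeared earlier.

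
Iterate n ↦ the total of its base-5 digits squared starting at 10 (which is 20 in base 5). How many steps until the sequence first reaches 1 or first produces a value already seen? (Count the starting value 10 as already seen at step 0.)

3

10 = (2,0)_5 → 2² + 0² = 4
4 = (4)_5 → 4² = 16
16 = (3,1)_5 → 3² + 1² = 10  — 10 repeats.
That took 3 steps.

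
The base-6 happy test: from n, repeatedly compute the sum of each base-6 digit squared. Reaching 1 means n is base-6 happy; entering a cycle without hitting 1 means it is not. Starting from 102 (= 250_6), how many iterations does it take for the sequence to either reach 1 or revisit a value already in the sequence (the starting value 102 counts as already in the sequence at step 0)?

102 = (2,5,0)_6 → 2² + 5² + 0² = 29
29 = (4,5)_6 → 4² + 5² = 41
41 = (1,0,5)_6 → 1² + 0² + 5² = 26
26 = (4,2)_6 → 4² + 2² = 20
20 = (3,2)_6 → 3² + 2² = 13
13 = (2,1)_6 → 2² + 1² = 5
5 = (5)_6 → 5² = 25
25 = (4,1)_6 → 4² + 1² = 17
17 = (2,5)_6 → 2² + 5² = 29  — 29 repeats.
That took 9 steps.

9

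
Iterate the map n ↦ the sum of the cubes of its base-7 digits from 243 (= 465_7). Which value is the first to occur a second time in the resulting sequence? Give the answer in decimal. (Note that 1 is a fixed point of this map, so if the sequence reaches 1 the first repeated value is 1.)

9

243 = (4,6,5)_7 → 4³ + 6³ + 5³ = 64 + 216 + 125 = 405
405 = (1,1,1,6)_7 → 1³ + 1³ + 1³ + 6³ = 1 + 1 + 1 + 216 = 219
219 = (4,3,2)_7 → 4³ + 3³ + 2³ = 64 + 27 + 8 = 99
99 = (2,0,1)_7 → 2³ + 0³ + 1³ = 8 + 0 + 1 = 9
9 = (1,2)_7 → 1³ + 2³ = 1 + 8 = 9  — 9 already appeared earlier.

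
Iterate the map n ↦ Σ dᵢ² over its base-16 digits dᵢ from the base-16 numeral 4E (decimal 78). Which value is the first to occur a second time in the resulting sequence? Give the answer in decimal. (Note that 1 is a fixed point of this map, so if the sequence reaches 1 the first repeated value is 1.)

169

78 = (4,14)_16 → 212
212 = (13,4)_16 → 185
185 = (11,9)_16 → 202
202 = (12,10)_16 → 244
244 = (15,4)_16 → 241
241 = (15,1)_16 → 226
226 = (14,2)_16 → 200
200 = (12,8)_16 → 208
208 = (13,0)_16 → 169
169 = (10,9)_16 → 181
181 = (11,5)_16 → 146
146 = (9,2)_16 → 85
85 = (5,5)_16 → 50
50 = (3,2)_16 → 13
13 = (13)_16 → 169  — 169 already appeared earlier.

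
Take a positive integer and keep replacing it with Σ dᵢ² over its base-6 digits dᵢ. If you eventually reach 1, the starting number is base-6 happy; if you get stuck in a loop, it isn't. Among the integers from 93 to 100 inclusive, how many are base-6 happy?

1

93: 93 → 22 → 25 → 17 → 29 → 41 → 26 → 20 → 13 → 5 → 25  — not base-6 happy
94: 94 → 29 → 41 → 26 → 20 → 13 → 5 → 25 → 17 → 29  — not base-6 happy
95: 95 → 38 → 5 → 25 → 17 → 29 → 41 → 26 → 20 → 13 → 5  — not base-6 happy
96: 96 → 20 → 13 → 5 → 25 → 17 → 29 → 41 → 26 → 20  — not base-6 happy
97: 97 → 21 → 18 → 9 → 10 → 17 → 29 → 41 → 26 → 20 → 13 → 5 → 25 → 17  — not base-6 happy
98: 98 → 24 → 16 → 20 → 13 → 5 → 25 → 17 → 29 → 41 → 26 → 20  — not base-6 happy
99: 99 → 29 → 41 → 26 → 20 → 13 → 5 → 25 → 17 → 29  — not base-6 happy
100: 100 → 36 → 1  — base-6 happy
base-6 happy: 100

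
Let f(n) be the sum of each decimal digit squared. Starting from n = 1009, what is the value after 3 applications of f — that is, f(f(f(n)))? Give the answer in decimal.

100

1009 → 1² + 0² + 0² + 9² = 1 + 0 + 0 + 81 = 82
82 → 8² + 2² = 64 + 4 = 68
68 → 6² + 8² = 36 + 64 = 100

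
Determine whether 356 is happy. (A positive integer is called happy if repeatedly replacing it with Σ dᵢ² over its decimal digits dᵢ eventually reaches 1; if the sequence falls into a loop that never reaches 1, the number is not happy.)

happy

356 → 3² + 5² + 6² = 9 + 25 + 36 = 70
70 → 7² + 0² = 49 + 0 = 49
49 → 4² + 9² = 16 + 81 = 97
97 → 9² + 7² = 81 + 49 = 130
130 → 1² + 3² + 0² = 1 + 9 + 0 = 10
10 → 1² + 0² = 1 + 0 = 1  — reached 1.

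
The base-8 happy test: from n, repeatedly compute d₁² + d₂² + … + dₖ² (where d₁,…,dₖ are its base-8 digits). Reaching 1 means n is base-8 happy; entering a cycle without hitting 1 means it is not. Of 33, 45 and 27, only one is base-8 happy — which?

33: 33 → 17 → 5 → 25 → 10 → 5  — repeats 5 (not base-8 happy)
45: 45 → 50 → 40 → 25 → 10 → 5 → 25  — repeats 25 (not base-8 happy)
27: 27 → 18 → 8 → 1  — reaches 1 (base-8 happy)

27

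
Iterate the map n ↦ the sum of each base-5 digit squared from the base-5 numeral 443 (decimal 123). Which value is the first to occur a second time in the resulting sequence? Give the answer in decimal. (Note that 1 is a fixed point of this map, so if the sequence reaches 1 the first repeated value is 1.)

123 = (4,4,3)_5 → 41
41 = (1,3,1)_5 → 11
11 = (2,1)_5 → 5
5 = (1,0)_5 → 1  — reached the fixed point 1.
1 → 1, so 1 is the first repeated value.

1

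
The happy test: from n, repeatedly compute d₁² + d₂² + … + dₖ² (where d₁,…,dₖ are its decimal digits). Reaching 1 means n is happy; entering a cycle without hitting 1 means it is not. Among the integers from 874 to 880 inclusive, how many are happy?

874: 874 → 129 → 86 → 100 → 1  (reaches 1)
875: 875 → 138 → 74 → 65 → 61 → 37 → 58 → 89 → 145 → 42 → 20 → 4 → 16 → 37  (repeats 37)
876: 876 → 149 → 98 → 145 → 42 → 20 → 4 → 16 → 37 → 58 → 89 → 145  (repeats 145)
877: 877 → 162 → 41 → 17 → 50 → 25 → 29 → 85 → 89 → 145 → 42 → 20 → 4 → 16 → 37 → 58 → 89  (repeats 89)
878: 878 → 177 → 99 → 162 → 41 → 17 → 50 → 25 → 29 → 85 → 89 → 145 → 42 → 20 → 4 → 16 → 37 → 58 → 89  (repeats 89)
879: 879 → 194 → 98 → 145 → 42 → 20 → 4 → 16 → 37 → 58 → 89 → 145  (repeats 145)
880: 880 → 128 → 69 → 117 → 51 → 26 → 40 → 16 → 37 → 58 → 89 → 145 → 42 → 20 → 4 → 16  (repeats 16)
happy: 874

1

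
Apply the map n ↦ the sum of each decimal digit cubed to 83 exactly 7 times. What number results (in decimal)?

83 → 8³ + 3³ = 512 + 27 = 539
539 → 5³ + 3³ + 9³ = 125 + 27 + 729 = 881
881 → 8³ + 8³ + 1³ = 512 + 512 + 1 = 1025
1025 → 1³ + 0³ + 2³ + 5³ = 1 + 0 + 8 + 125 = 134
134 → 1³ + 3³ + 4³ = 1 + 27 + 64 = 92
92 → 9³ + 2³ = 729 + 8 = 737
737 → 7³ + 3³ + 7³ = 343 + 27 + 343 = 713

713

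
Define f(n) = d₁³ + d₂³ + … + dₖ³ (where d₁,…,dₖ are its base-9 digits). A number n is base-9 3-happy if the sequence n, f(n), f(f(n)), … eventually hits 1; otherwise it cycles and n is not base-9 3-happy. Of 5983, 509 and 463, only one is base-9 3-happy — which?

463

5983: 5983 → 1199 → 477 → 637 → 1029 → 271 → 55 → 217 → 225 → 351 → 91 → 3 → 27 → 27  — repeats 27 (not base-9 3-happy)
509: 509 → 349 → 415 → 127 → 127  — repeats 127 (not base-9 3-happy)
463: 463 → 405 → 125 → 577 → 345 → 99 → 9 → 1  — reaches 1 (base-9 3-happy)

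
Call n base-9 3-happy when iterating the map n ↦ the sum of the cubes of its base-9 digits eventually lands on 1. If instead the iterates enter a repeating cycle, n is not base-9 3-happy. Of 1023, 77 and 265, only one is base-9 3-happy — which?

265

1023: 1023 → 369 → 189 → 35 → 539 → 853 → 409 → 189  — repeats 189 (not base-9 3-happy)
77: 77 → 637 → 1029 → 271 → 55 → 217 → 225 → 351 → 91 → 3 → 27 → 27  — repeats 27 (not base-9 3-happy)
265: 265 → 99 → 9 → 1  — reaches 1 (base-9 3-happy)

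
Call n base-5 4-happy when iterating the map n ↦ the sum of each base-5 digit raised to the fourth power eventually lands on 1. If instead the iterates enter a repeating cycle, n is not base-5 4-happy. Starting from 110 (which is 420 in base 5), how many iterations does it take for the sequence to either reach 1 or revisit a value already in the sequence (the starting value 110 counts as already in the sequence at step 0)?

8

110 = (4,2,0)_5 → 4⁴ + 2⁴ + 0⁴ = 256 + 16 + 0 = 272
272 = (2,0,4,2)_5 → 2⁴ + 0⁴ + 4⁴ + 2⁴ = 16 + 0 + 256 + 16 = 288
288 = (2,1,2,3)_5 → 2⁴ + 1⁴ + 2⁴ + 3⁴ = 16 + 1 + 16 + 81 = 114
114 = (4,2,4)_5 → 4⁴ + 2⁴ + 4⁴ = 256 + 16 + 256 = 528
528 = (4,1,0,3)_5 → 4⁴ + 1⁴ + 0⁴ + 3⁴ = 256 + 1 + 0 + 81 = 338
338 = (2,3,2,3)_5 → 2⁴ + 3⁴ + 2⁴ + 3⁴ = 16 + 81 + 16 + 81 = 194
194 = (1,2,3,4)_5 → 1⁴ + 2⁴ + 3⁴ + 4⁴ = 1 + 16 + 81 + 256 = 354
354 = (2,4,0,4)_5 → 2⁴ + 4⁴ + 0⁴ + 4⁴ = 16 + 256 + 0 + 256 = 528  — 528 repeats.
That took 8 steps.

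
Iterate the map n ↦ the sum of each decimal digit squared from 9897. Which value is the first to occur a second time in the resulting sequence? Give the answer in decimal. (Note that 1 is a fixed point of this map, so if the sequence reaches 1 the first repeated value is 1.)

4

9897 → 275
275 → 78
78 → 113
113 → 11
11 → 2
2 → 4
4 → 16
16 → 37
37 → 58
58 → 89
89 → 145
145 → 42
42 → 20
20 → 4  — 4 already appeared earlier.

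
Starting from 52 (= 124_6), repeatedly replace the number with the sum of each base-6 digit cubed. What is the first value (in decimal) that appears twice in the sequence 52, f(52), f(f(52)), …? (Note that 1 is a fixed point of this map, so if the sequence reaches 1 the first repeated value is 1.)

73

52 = (1,2,4)_6 → 1³ + 2³ + 4³ = 1 + 8 + 64 = 73
73 = (2,0,1)_6 → 2³ + 0³ + 1³ = 8 + 0 + 1 = 9
9 = (1,3)_6 → 1³ + 3³ = 1 + 27 = 28
28 = (4,4)_6 → 4³ + 4³ = 64 + 64 = 128
128 = (3,3,2)_6 → 3³ + 3³ + 2³ = 27 + 27 + 8 = 62
62 = (1,4,2)_6 → 1³ + 4³ + 2³ = 1 + 64 + 8 = 73  — 73 already appeared earlier.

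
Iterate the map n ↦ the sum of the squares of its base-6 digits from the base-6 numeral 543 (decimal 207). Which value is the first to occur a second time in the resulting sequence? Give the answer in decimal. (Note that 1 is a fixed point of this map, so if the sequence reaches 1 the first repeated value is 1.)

207 = (5,4,3)_6 → 5² + 4² + 3² = 25 + 16 + 9 = 50
50 = (1,2,2)_6 → 1² + 2² + 2² = 1 + 4 + 4 = 9
9 = (1,3)_6 → 1² + 3² = 1 + 9 = 10
10 = (1,4)_6 → 1² + 4² = 1 + 16 = 17
17 = (2,5)_6 → 2² + 5² = 4 + 25 = 29
29 = (4,5)_6 → 4² + 5² = 16 + 25 = 41
41 = (1,0,5)_6 → 1² + 0² + 5² = 1 + 0 + 25 = 26
26 = (4,2)_6 → 4² + 2² = 16 + 4 = 20
20 = (3,2)_6 → 3² + 2² = 9 + 4 = 13
13 = (2,1)_6 → 2² + 1² = 4 + 1 = 5
5 = (5)_6 → 5² = 25
25 = (4,1)_6 → 4² + 1² = 16 + 1 = 17  — 17 already appeared earlier.

17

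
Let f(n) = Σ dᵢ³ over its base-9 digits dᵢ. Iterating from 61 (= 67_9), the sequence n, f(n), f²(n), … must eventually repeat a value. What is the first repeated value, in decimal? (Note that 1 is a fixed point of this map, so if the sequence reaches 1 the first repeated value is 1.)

61 = (6,7)_9 → 6³ + 7³ = 559
559 = (6,8,1)_9 → 6³ + 8³ + 1³ = 729
729 = (1,0,0,0)_9 → 1³ + 0³ + 0³ + 0³ = 1  — reached the fixed point 1.
1 → 1, so 1 is the first repeated value.

1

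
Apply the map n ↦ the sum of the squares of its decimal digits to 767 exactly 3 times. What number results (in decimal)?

767 → 7² + 6² + 7² = 134
134 → 1² + 3² + 4² = 26
26 → 2² + 6² = 40

40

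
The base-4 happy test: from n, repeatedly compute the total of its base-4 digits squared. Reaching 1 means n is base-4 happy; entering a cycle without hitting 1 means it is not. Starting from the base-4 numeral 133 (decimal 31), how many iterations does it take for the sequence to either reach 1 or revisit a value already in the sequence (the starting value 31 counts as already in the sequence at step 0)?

5

31 = (1,3,3)_4 → 1² + 3² + 3² = 1 + 9 + 9 = 19
19 = (1,0,3)_4 → 1² + 0² + 3² = 1 + 0 + 9 = 10
10 = (2,2)_4 → 2² + 2² = 4 + 4 = 8
8 = (2,0)_4 → 2² + 0² = 4 + 0 = 4
4 = (1,0)_4 → 1² + 0² = 1 + 0 = 1  — reached 1.
That took 5 steps.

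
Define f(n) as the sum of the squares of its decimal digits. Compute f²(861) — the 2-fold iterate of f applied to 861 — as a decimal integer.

2

861 → 8² + 6² + 1² = 101
101 → 1² + 0² + 1² = 2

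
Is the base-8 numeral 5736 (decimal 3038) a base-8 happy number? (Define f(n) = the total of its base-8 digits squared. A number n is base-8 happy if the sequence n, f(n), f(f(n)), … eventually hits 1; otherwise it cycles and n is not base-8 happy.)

3038 = (5,7,3,6)_8 → 5² + 7² + 3² + 6² = 119
119 = (1,6,7)_8 → 1² + 6² + 7² = 86
86 = (1,2,6)_8 → 1² + 2² + 6² = 41
41 = (5,1)_8 → 5² + 1² = 26
26 = (3,2)_8 → 3² + 2² = 13
13 = (1,5)_8 → 1² + 5² = 26  — 26 already seen; the sequence cycles without reaching 1.

not base-8 happy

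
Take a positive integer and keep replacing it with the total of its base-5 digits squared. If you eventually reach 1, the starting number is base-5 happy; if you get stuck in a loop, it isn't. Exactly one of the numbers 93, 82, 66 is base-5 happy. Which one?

93: 93 → 27 → 5 → 1  — reaches 1 (base-5 happy)
82: 82 → 14 → 20 → 16 → 10 → 4 → 16  — repeats 16 (not base-5 happy)
66: 66 → 14 → 20 → 16 → 10 → 4 → 16  — repeats 16 (not base-5 happy)

93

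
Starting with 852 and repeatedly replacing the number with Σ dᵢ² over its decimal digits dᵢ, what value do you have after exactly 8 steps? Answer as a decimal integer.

89

852 → 93
93 → 90
90 → 81
81 → 65
65 → 61
61 → 37
37 → 58
58 → 89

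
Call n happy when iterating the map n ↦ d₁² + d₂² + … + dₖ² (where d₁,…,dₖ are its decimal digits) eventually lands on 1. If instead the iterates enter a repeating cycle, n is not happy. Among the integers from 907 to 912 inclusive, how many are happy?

907: 907 → 130 → 10 → 1  (reaches 1)
908: 908 → 145 → 42 → 20 → 4 → 16 → 37 → 58 → 89 → 145  (repeats 145)
909: 909 → 162 → 41 → 17 → 50 → 25 → 29 → 85 → 89 → 145 → 42 → 20 → 4 → 16 → 37 → 58 → 89  (repeats 89)
910: 910 → 82 → 68 → 100 → 1  (reaches 1)
911: 911 → 83 → 73 → 58 → 89 → 145 → 42 → 20 → 4 → 16 → 37 → 58  (repeats 58)
912: 912 → 86 → 100 → 1  (reaches 1)
happy: 907, 910, 912

3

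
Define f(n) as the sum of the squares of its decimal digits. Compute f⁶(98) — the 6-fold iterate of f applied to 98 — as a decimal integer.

98 → 9² + 8² = 81 + 64 = 145
145 → 1² + 4² + 5² = 1 + 16 + 25 = 42
42 → 4² + 2² = 16 + 4 = 20
20 → 2² + 0² = 4 + 0 = 4
4 → 4² = 16
16 → 1² + 6² = 1 + 36 = 37

37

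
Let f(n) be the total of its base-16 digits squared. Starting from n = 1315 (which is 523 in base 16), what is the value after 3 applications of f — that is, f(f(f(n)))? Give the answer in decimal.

1315 = (5,2,3)_16 → 38
38 = (2,6)_16 → 40
40 = (2,8)_16 → 68

68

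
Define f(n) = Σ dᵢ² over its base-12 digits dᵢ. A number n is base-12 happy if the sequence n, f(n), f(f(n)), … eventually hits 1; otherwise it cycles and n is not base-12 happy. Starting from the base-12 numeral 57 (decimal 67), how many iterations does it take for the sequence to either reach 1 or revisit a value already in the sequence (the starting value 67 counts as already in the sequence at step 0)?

67 = (5,7)_12 → 5² + 7² = 74
74 = (6,2)_12 → 6² + 2² = 40
40 = (3,4)_12 → 3² + 4² = 25
25 = (2,1)_12 → 2² + 1² = 5
5 = (5)_12 → 5² = 25  — 25 repeats.
That took 5 steps.

5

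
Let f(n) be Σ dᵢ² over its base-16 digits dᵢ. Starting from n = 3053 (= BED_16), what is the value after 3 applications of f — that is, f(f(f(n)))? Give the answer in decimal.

277

3053 = (11,14,13)_16 → 11² + 14² + 13² = 121 + 196 + 169 = 486
486 = (1,14,6)_16 → 1² + 14² + 6² = 1 + 196 + 36 = 233
233 = (14,9)_16 → 14² + 9² = 196 + 81 = 277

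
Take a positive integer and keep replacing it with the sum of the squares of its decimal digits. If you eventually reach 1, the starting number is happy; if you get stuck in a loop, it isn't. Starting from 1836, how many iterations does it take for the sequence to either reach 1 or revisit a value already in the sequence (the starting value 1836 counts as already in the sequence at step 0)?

1836 → 1² + 8² + 3² + 6² = 110
110 → 1² + 1² + 0² = 2
2 → 2² = 4
4 → 4² = 16
16 → 1² + 6² = 37
37 → 3² + 7² = 58
58 → 5² + 8² = 89
89 → 8² + 9² = 145
145 → 1² + 4² + 5² = 42
42 → 4² + 2² = 20
20 → 2² + 0² = 4  — 4 repeats.
That took 11 steps.

11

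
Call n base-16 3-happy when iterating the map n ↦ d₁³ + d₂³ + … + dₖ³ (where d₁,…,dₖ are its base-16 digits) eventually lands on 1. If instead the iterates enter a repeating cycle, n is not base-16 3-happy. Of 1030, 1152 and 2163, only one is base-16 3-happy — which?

1030

1030: 1030 → 280 → 514 → 16 → 1  — reaches 1 (base-16 3-happy)
1152: 1152 → 576 → 72 → 576  — repeats 576 (not base-16 3-happy)
2163: 2163 → 882 → 378 → 1344 → 189 → 3528 → 4437 → 252 → 5103 → 6147 → 540 → 1737 → 2673 → 1344  — repeats 1344 (not base-16 3-happy)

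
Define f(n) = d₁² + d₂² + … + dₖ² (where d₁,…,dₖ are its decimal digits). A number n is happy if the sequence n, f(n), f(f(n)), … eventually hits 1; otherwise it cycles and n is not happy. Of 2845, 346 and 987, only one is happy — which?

2845: 2845 → 109 → 82 → 68 → 100 → 1  — reaches 1 (happy)
346: 346 → 61 → 37 → 58 → 89 → 145 → 42 → 20 → 4 → 16 → 37  — repeats 37 (not happy)
987: 987 → 194 → 98 → 145 → 42 → 20 → 4 → 16 → 37 → 58 → 89 → 145  — repeats 145 (not happy)

2845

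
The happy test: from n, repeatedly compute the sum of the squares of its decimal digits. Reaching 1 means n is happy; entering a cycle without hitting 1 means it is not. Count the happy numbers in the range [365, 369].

3

365: 365 → 70 → 49 → 97 → 130 → 10 → 1  (reaches 1)
366: 366 → 81 → 65 → 61 → 37 → 58 → 89 → 145 → 42 → 20 → 4 → 16 → 37  (repeats 37)
367: 367 → 94 → 97 → 130 → 10 → 1  (reaches 1)
368: 368 → 109 → 82 → 68 → 100 → 1  (reaches 1)
369: 369 → 126 → 41 → 17 → 50 → 25 → 29 → 85 → 89 → 145 → 42 → 20 → 4 → 16 → 37 → 58 → 89  (repeats 89)
happy: 365, 367, 368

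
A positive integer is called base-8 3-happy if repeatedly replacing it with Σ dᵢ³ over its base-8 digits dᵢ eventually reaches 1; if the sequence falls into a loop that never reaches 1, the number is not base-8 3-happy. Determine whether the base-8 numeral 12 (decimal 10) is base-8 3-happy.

base-8 3-happy

10 = (1,2)_8 → 1³ + 2³ = 1 + 8 = 9
9 = (1,1)_8 → 1³ + 1³ = 1 + 1 = 2
2 = (2)_8 → 2³ = 8
8 = (1,0)_8 → 1³ + 0³ = 1 + 0 = 1  — reached 1.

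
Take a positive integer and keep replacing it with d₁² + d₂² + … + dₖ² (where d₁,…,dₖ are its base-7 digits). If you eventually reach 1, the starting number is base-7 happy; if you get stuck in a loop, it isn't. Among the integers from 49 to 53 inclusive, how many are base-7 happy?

1

49: 49 → 1  (reaches 1)
50: 50 → 2 → 4 → 16 → 8 → 2  (repeats 2)
51: 51 → 5 → 25 → 25  (repeats 25)
52: 52 → 10 → 10  (repeats 10)
53: 53 → 17 → 13 → 37 → 29 → 17  (repeats 17)
base-7 happy: 49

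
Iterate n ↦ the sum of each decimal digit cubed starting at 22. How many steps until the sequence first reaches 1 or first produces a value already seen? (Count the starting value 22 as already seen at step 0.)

5

22 → 2³ + 2³ = 16
16 → 1³ + 6³ = 217
217 → 2³ + 1³ + 7³ = 352
352 → 3³ + 5³ + 2³ = 160
160 → 1³ + 6³ + 0³ = 217  — 217 repeats.
That took 5 steps.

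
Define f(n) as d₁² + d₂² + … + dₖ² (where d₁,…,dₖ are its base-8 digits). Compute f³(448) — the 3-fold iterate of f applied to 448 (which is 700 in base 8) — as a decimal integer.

448 = (7,0,0)_8 → 7² + 0² + 0² = 49 + 0 + 0 = 49
49 = (6,1)_8 → 6² + 1² = 36 + 1 = 37
37 = (4,5)_8 → 4² + 5² = 16 + 25 = 41

41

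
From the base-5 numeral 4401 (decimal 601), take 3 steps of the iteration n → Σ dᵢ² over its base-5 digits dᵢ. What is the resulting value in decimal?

601 = (4,4,0,1)_5 → 4² + 4² + 0² + 1² = 33
33 = (1,1,3)_5 → 1² + 1² + 3² = 11
11 = (2,1)_5 → 2² + 1² = 5

5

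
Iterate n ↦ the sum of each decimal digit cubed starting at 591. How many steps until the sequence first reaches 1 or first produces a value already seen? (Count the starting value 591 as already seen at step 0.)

591 → 5³ + 9³ + 1³ = 125 + 729 + 1 = 855
855 → 8³ + 5³ + 5³ = 512 + 125 + 125 = 762
762 → 7³ + 6³ + 2³ = 343 + 216 + 8 = 567
567 → 5³ + 6³ + 7³ = 125 + 216 + 343 = 684
684 → 6³ + 8³ + 4³ = 216 + 512 + 64 = 792
792 → 7³ + 9³ + 2³ = 343 + 729 + 8 = 1080
1080 → 1³ + 0³ + 8³ + 0³ = 1 + 0 + 512 + 0 = 513
513 → 5³ + 1³ + 3³ = 125 + 1 + 27 = 153
153 → 1³ + 5³ + 3³ = 1 + 125 + 27 = 153  — 153 repeats.
That took 9 steps.

9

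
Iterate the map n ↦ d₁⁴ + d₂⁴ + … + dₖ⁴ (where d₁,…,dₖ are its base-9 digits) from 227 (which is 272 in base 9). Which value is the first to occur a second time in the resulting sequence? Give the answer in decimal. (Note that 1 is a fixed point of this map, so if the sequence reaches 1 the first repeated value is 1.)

1

227 = (2,7,2)_9 → 2433
2433 = (3,3,0,3)_9 → 243
243 = (3,0,0)_9 → 81
81 = (1,0,0)_9 → 1  — reached the fixed point 1.
1 → 1, so 1 is the first repeated value.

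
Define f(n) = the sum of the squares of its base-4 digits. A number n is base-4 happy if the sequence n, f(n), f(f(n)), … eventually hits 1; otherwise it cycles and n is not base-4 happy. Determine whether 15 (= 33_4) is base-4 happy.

base-4 happy

15 = (3,3)_4 → 3² + 3² = 18
18 = (1,0,2)_4 → 1² + 0² + 2² = 5
5 = (1,1)_4 → 1² + 1² = 2
2 = (2)_4 → 2² = 4
4 = (1,0)_4 → 1² + 0² = 1  — reached 1.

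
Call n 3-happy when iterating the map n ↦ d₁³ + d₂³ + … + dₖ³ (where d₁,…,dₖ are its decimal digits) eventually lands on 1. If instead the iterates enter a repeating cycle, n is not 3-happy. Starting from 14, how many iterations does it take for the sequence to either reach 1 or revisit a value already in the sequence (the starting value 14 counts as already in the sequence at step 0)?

14 → 1³ + 4³ = 1 + 64 = 65
65 → 6³ + 5³ = 216 + 125 = 341
341 → 3³ + 4³ + 1³ = 27 + 64 + 1 = 92
92 → 9³ + 2³ = 729 + 8 = 737
737 → 7³ + 3³ + 7³ = 343 + 27 + 343 = 713
713 → 7³ + 1³ + 3³ = 343 + 1 + 27 = 371
371 → 3³ + 7³ + 1³ = 27 + 343 + 1 = 371  — 371 repeats.
That took 7 steps.

7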